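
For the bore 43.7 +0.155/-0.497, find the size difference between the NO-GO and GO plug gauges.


GO = nominal - lower_tol (smallest hole = maximum material condition)
GO = 43.7 - 0.497 = 43.203
NO-GO = nominal + upper_tol (largest hole = least material condition)
NO-GO = 43.7 + 0.155 = 43.855
spread = NO-GO - GO = 43.855 - 43.203 = 0.6520

0.6520


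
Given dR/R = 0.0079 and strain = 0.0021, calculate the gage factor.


GF = (dR/R) / epsilon
= 0.0079 / 0.0021
= 3.7619

3.7619


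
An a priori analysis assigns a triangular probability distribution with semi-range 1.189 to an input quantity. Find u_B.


u_B = half_width / sqrt(6)
u_B = 1.189 / 2.4494897
u_B = 0.4854

0.4854


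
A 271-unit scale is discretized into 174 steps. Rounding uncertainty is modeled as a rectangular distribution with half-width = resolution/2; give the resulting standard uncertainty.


resolution = range / divisions
resolution = 271 / 174 = 1.5574713
u_res = resolution / (2*sqrt(3))
u_res = 1.5574713 / 3.4641016
u_res = 0.4496

0.4496


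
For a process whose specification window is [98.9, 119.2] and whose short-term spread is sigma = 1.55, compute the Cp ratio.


Cp = (USL - LSL) / (6 * sigma)
= (119.2 - 98.9) / (6 * 1.55)
= 20.3000 / 9.3000
= 2.1828

2.1828


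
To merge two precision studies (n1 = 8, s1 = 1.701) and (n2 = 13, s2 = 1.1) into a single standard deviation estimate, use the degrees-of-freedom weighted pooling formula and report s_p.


s_p = sqrt(((n1-1)*s1^2 + (n2-1)*s2^2) / (n1+n2-2))
numerator = (8-1)*1.701^2 + (13-1)*1.1^2 = 20.253807 + 14.52 = 34.773807
denominator = 8 + 13 - 2 = 19
s_p^2 = 34.773807 / 19 = 1.8302004
s_p = sqrt(1.8302004) = 1.3528

1.3528


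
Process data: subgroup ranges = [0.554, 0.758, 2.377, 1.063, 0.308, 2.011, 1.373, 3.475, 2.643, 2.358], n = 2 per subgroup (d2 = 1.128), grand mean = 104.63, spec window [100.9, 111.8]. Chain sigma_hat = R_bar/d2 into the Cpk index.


R_bar = (0.554 + 0.758 + 2.377 + 1.063 + 0.308 + 2.011 + 1.373 + 3.475 + 2.643 + 2.358) / 10 = 1.692
sigma = R_bar / d2 = 1.692 / 1.128 = 1.5
Cp = (USL - LSL)/(6*sigma) = (111.8 - 100.9)/(6*1.5) = 1.2111
Cpu = (111.8 - 104.63)/(3*1.5) = 1.5933
Cpl = (104.63 - 100.9)/(3*1.5) = 0.8289
Cpk = min(Cpu, Cpl) = 0.8289

0.8289


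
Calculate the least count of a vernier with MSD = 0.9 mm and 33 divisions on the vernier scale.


LC = MSD / n_div
= 0.9 / 33
= 0.0273

0.0273


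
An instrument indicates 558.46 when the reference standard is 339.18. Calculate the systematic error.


Systematic error = measured - true
= 558.46 - 339.18
= 219.2800

219.2800


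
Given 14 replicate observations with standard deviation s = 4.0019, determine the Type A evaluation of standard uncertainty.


u_A = s / sqrt(n)
u_A = 4.0019 / sqrt(14)
u_A = 4.0019 / 3.7416574
u_A = 1.0696

1.0696


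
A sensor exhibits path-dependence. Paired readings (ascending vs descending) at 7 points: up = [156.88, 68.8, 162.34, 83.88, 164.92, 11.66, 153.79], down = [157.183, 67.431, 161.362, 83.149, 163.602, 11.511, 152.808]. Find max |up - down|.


|156.88 - 157.183| = 0.3030
|68.8 - 67.431| = 1.3690
|162.34 - 161.362| = 0.9780
|83.88 - 83.149| = 0.7310
|164.92 - 163.602| = 1.3180
|11.66 - 11.511| = 0.1490
|153.79 - 152.808| = 0.9820
hysteresis = max(diffs) = 1.3690

1.3690


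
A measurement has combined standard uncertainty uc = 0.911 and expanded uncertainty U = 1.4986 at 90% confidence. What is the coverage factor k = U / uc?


k = U / uc
k = 1.4986 / 0.911
k = 1.645

1.645


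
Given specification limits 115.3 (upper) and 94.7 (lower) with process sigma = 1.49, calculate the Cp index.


Cp = (USL - LSL) / (6 * sigma)
= (115.3 - 94.7) / (6 * 1.49)
= 20.6000 / 8.9400
= 2.3043

2.3043


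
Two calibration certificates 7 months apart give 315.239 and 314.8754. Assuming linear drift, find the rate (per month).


rate = (v2 - v1) / months
= (314.8754 - 315.239) / 7
= -0.3636 / 7
= -0.0519

-0.0519


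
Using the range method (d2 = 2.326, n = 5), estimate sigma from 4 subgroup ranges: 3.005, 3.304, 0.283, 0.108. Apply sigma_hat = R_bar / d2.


R_bar = (3.005 + 3.304 + 0.283 + 0.108) / 4
R_bar = 6.7 / 4 = 1.675
sigma_hat = R_bar / d2 = 1.675 / 2.326 = 0.7201

0.7201


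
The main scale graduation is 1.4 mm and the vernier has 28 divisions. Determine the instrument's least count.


LC = MSD / n_div
= 1.4 / 28
= 0.0500

0.0500


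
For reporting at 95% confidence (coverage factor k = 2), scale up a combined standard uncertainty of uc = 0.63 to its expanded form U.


U = k * uc
U = 2 * 0.63
U = 1.2600

1.2600


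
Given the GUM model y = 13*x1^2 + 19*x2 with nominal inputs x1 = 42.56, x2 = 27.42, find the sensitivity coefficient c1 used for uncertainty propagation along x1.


y = 13*x1^2 + 19*x2
dy/dx1 = 2*13*x1
Evaluate at x1 = 42.56: c1 = 26 * 42.56
c1 = 1106.5600

1106.5600


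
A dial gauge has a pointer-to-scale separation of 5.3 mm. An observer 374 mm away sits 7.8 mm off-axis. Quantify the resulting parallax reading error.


error = h * offset / d
= 5.3 * 7.8 / 374
= 0.1105

0.1105


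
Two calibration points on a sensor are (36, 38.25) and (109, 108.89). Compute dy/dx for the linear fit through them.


slope = (y2 - y1) / (x2 - x1)
= (108.89 - 38.25) / (109 - 36)
= 70.6400 / 73
= 0.9677

0.9677


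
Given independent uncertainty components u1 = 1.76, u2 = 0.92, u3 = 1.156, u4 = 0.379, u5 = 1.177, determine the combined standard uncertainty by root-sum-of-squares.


uc = sqrt(1.76^2 + 0.92^2 + 1.156^2 + 0.379^2 + 1.177^2)
uc = sqrt(6.809306)
uc = 2.6095

2.6095


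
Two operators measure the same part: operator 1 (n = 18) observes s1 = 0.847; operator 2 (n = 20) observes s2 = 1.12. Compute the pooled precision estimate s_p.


s_p = sqrt(((n1-1)*s1^2 + (n2-1)*s2^2) / (n1+n2-2))
numerator = (18-1)*0.847^2 + (20-1)*1.12^2 = 12.195953 + 23.8336 = 36.029553
denominator = 18 + 20 - 2 = 36
s_p^2 = 36.029553 / 36 = 1.0008209
s_p = sqrt(1.0008209) = 1.0004

1.0004


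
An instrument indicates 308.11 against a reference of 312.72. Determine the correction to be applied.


Correction = standard - reading
= 312.72 - 308.11
= 4.6100

4.6100


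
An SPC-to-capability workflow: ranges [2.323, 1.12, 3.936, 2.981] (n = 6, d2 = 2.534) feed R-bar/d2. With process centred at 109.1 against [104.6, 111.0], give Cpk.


R_bar = (2.323 + 1.12 + 3.936 + 2.981) / 4 = 2.59
sigma = R_bar / d2 = 2.59 / 2.534 = 1.0220994
Cp = (USL - LSL)/(6*sigma) = (111.0 - 104.6)/(6*1.0220994) = 1.0436
Cpu = (111.0 - 109.1)/(3*1.0220994) = 0.6196
Cpl = (109.1 - 104.6)/(3*1.0220994) = 1.4676
Cpk = min(Cpu, Cpl) = 0.6196

0.6196


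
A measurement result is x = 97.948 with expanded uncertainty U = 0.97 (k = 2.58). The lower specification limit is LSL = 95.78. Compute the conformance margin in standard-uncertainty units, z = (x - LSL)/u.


u = U / k = 0.97 / 2.58 = 0.37596899
margin = |LSL - x| = |95.78 - 97.948| = 2.168
z = margin / u = 2.168 / 0.37596899
z = 5.7664

5.7664


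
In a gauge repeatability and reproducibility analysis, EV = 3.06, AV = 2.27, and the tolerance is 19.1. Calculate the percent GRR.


GRR = sqrt(EV^2 + AV^2) = sqrt(3.06^2 + 2.27^2) = 3.8100525
%GRR = GRR / tol * 100 = 3.8100525 / 19.1 * 100
%GRR = 19.9479

19.9479


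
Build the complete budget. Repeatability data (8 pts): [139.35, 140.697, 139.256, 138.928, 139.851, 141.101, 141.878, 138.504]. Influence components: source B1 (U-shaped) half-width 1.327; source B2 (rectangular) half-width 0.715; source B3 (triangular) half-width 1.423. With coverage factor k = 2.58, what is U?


mean = (139.35 + 140.697 + 139.256 + 138.928 + 139.851 + 141.101 + 141.878 + 138.504) / 8 = 139.945625
s = sqrt(sum((x - mean)^2)/(n-1)) = 1.1702672
u_A = s / sqrt(n) = 1.1702672 / sqrt(8) = 0.41375194
u_B1 = 1.327 / sqrt(2) = 0.9383307
u_B2 = 0.715 / sqrt(3) = 0.41280544
u_B3 = 1.423 / sqrt(6) = 0.58093732
uc = sqrt(0.41375194^2 + 0.9383307^2 + 0.41280544^2 + 0.58093732^2) = 1.2488201
U = k * uc = 2.58 * 1.2488201
U = 3.2220

3.2220


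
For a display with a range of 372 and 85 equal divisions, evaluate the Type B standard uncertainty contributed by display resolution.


resolution = range / divisions
resolution = 372 / 85 = 4.3764706
u_res = resolution / (2*sqrt(3))
u_res = 4.3764706 / 3.4641016
u_res = 1.2634

1.2634


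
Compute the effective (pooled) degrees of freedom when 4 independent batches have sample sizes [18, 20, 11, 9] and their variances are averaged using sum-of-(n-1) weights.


nu = sum_i (n_i - 1)
nu = ((18 - 1) + (20 - 1) + (11 - 1) + (9 - 1))
nu = 17 + 19 + 10 + 8
nu = 54

54


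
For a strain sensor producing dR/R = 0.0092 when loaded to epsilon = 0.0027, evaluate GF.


GF = (dR/R) / epsilon
= 0.0092 / 0.0027
= 3.4074

3.4074


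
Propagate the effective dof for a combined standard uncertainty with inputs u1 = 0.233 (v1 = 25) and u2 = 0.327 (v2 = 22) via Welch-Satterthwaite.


uc = sqrt(u1^2 + u2^2) = sqrt(0.233^2 + 0.327^2) = 0.40151961
v_eff = uc^4 / (u1^4/v1 + u2^4/v2)
= 0.40151961^4 / (0.233^4/25 + 0.327^4/22)
= 0.025991243 / 0.0006376105
v_eff = 40.7635

40.7635


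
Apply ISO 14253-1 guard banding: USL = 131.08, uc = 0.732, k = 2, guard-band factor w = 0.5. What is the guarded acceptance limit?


U = k * uc = 2 * 0.732 = 1.464
guard band g = w * U = 0.5 * 1.464 = 0.732
AL = USL - g = 131.08 - 0.732
AL = 130.3480

130.3480


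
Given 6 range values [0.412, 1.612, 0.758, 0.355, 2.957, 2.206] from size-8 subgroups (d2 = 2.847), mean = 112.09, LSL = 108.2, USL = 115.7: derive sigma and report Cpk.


R_bar = (0.412 + 1.612 + 0.758 + 0.355 + 2.957 + 2.206) / 6 = 1.3833333
sigma = R_bar / d2 = 1.3833333 / 2.847 = 0.48589157
Cp = (USL - LSL)/(6*sigma) = (115.7 - 108.2)/(6*0.48589157) = 2.5726
Cpu = (115.7 - 112.09)/(3*0.48589157) = 2.4765
Cpl = (112.09 - 108.2)/(3*0.48589157) = 2.6686
Cpk = min(Cpu, Cpl) = 2.4765

2.4765


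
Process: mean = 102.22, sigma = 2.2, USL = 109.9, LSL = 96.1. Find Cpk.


Cpu = (USL - mean) / (3*sigma) = (109.9 - 102.22) / (3*2.2) = 1.1636
Cpl = (mean - LSL) / (3*sigma) = (102.22 - 96.1) / (3*2.2) = 0.9273
Cpk = min(Cpu, Cpl) = 0.9273

0.9273


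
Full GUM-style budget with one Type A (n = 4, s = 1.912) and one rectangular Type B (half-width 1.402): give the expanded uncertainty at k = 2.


u_A = s / sqrt(n) = 1.912 / sqrt(4) = 0.956
u_B = half_width / sqrt(3) = 1.402 / sqrt(3) = 0.80944508
uc = sqrt(u_A^2 + u_B^2) = sqrt(0.956^2 + 0.80944508^2) = 1.2526521
U = k * uc = 2 * 1.2526521
U = 2.5053

2.5053


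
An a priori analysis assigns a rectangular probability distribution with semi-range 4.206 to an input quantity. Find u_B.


u_B = half_width / sqrt(3)
u_B = 4.206 / 1.7320508
u_B = 2.4283

2.4283


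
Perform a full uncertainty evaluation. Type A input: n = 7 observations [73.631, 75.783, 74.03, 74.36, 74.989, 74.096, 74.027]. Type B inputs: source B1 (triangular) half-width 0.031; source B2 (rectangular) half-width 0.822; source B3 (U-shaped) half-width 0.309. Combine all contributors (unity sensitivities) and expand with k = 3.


mean = (73.631 + 75.783 + 74.03 + 74.36 + 74.989 + 74.096 + 74.027) / 7 = 74.41657143
s = sqrt(sum((x - mean)^2)/(n-1)) = 0.73247227
u_A = s / sqrt(n) = 0.73247227 / sqrt(7) = 0.2768485
u_B1 = 0.031 / sqrt(6) = 0.012655697
u_B2 = 0.822 / sqrt(3) = 0.47458192
u_B3 = 0.309 / sqrt(2) = 0.218496
uc = sqrt(0.2768485^2 + 0.012655697^2 + 0.47458192^2 + 0.218496^2) = 0.59141674
U = k * uc = 3 * 0.59141674
U = 1.7743

1.7743


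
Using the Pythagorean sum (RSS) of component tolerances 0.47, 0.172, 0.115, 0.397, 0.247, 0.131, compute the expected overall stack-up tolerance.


RSS = sqrt(0.47^2 + 0.172^2 + 0.115^2 + 0.397^2 + 0.247^2 + 0.131^2)
= sqrt(0.499488)
= 0.7067

0.7067


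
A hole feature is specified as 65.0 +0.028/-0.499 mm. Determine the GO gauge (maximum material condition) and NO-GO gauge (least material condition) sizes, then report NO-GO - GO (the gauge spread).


GO = nominal - lower_tol (smallest hole = maximum material condition)
GO = 65.0 - 0.499 = 64.501
NO-GO = nominal + upper_tol (largest hole = least material condition)
NO-GO = 65.0 + 0.028 = 65.028
spread = NO-GO - GO = 65.028 - 64.501 = 0.5270

0.5270


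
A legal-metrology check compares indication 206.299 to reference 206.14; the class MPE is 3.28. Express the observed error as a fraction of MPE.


e = indication - reference = 206.299 - 206.14 = 0.1590
|e| = 0.1590
ratio = |e| / MPE = 0.1590 / 3.28
ratio = 0.0485

0.0485


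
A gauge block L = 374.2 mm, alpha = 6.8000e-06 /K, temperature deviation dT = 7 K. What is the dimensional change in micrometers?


dL = L * alpha * dT
= 374.2 * 6.8000e-06 * 7
= 0.0178119 mm
dL_um = 0.0178119 * 1000 = 17.8119 um

17.8119


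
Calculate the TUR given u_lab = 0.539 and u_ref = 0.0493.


TUR = u_lab / u_ref
= 0.539 / 0.0493
= 10.9331

10.9331


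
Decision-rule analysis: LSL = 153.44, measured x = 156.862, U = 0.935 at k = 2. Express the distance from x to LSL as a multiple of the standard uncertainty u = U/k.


u = U / k = 0.935 / 2 = 0.4675
margin = |LSL - x| = |153.44 - 156.862| = 3.422
z = margin / u = 3.422 / 0.4675
z = 7.3198

7.3198


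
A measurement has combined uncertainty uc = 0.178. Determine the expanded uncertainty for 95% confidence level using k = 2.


U = k * uc
U = 2 * 0.178
U = 0.3560

0.3560


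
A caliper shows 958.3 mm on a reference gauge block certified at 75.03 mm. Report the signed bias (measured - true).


Systematic error = measured - true
= 958.3 - 75.03
= 883.2700

883.2700


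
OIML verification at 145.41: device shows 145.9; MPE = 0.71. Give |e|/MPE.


e = indication - reference = 145.9 - 145.41 = 0.4900
|e| = 0.4900
ratio = |e| / MPE = 0.4900 / 0.71
ratio = 0.6901

0.6901


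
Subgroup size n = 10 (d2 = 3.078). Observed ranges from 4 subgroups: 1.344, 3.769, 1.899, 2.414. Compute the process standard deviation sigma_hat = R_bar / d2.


R_bar = (1.344 + 3.769 + 1.899 + 2.414) / 4
R_bar = 9.426 / 4 = 2.3565
sigma_hat = R_bar / d2 = 2.3565 / 3.078 = 0.7656

0.7656


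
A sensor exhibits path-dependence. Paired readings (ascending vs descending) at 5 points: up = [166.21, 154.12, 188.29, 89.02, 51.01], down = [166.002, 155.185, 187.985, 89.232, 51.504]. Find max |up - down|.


|166.21 - 166.002| = 0.2080
|154.12 - 155.185| = 1.0650
|188.29 - 187.985| = 0.3050
|89.02 - 89.232| = 0.2120
|51.01 - 51.504| = 0.4940
hysteresis = max(diffs) = 1.0650

1.0650


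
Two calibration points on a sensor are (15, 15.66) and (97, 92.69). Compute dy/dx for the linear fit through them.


slope = (y2 - y1) / (x2 - x1)
= (92.69 - 15.66) / (97 - 15)
= 77.0300 / 82
= 0.9394

0.9394


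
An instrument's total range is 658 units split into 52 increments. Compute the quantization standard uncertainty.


resolution = range / divisions
resolution = 658 / 52 = 12.653846
u_res = resolution / (2*sqrt(3))
u_res = 12.653846 / 3.4641016
u_res = 3.6529

3.6529


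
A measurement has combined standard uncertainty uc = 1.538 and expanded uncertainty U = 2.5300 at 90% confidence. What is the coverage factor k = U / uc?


k = U / uc
k = 2.5300 / 1.538
k = 1.645

1.645


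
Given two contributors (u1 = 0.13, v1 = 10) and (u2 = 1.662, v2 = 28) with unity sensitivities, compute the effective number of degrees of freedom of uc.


uc = sqrt(u1^2 + u2^2) = sqrt(0.13^2 + 1.662^2) = 1.6670765
v_eff = uc^4 / (u1^4/v1 + u2^4/v2)
= 1.6670765^4 / (0.13^4/10 + 1.662^4/28)
= 7.7236417 / 0.27252827
v_eff = 28.3407

28.3407


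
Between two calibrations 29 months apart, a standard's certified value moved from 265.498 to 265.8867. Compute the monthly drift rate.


rate = (v2 - v1) / months
= (265.8867 - 265.498) / 29
= 0.3887 / 29
= 0.0134

0.0134


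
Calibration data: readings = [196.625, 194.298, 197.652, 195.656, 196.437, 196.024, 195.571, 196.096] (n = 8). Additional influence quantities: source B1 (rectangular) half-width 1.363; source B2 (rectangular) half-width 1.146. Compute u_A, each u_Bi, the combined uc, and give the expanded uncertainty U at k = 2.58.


mean = (196.625 + 194.298 + 197.652 + 195.656 + 196.437 + 196.024 + 195.571 + 196.096) / 8 = 196.044875
s = sqrt(sum((x - mean)^2)/(n-1)) = 0.96388803
u_A = s / sqrt(n) = 0.96388803 / sqrt(8) = 0.34078588
u_B1 = 1.363 / sqrt(3) = 0.78692842
u_B2 = 1.146 / sqrt(3) = 0.66164341
uc = sqrt(0.34078588^2 + 0.78692842^2 + 0.66164341^2) = 1.0831267
U = k * uc = 2.58 * 1.0831267
U = 2.7945

2.7945


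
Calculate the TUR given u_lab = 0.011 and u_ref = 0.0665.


TUR = u_lab / u_ref
= 0.011 / 0.0665
= 0.1654

0.1654


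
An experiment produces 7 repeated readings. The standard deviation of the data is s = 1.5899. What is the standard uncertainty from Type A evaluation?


u_A = s / sqrt(n)
u_A = 1.5899 / sqrt(7)
u_A = 1.5899 / 2.6457513
u_A = 0.6009

0.6009


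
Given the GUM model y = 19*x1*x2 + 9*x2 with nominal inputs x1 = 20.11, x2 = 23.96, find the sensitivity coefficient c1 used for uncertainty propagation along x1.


y = 19*x1*x2 + 9*x2
dy/dx1 = 19*x2
Evaluate at x2 = 23.96: c1 = 19 * 23.96
c1 = 455.2400

455.2400


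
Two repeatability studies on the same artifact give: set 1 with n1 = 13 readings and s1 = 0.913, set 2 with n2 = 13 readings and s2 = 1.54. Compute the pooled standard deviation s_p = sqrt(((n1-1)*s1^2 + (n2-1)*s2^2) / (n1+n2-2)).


s_p = sqrt(((n1-1)*s1^2 + (n2-1)*s2^2) / (n1+n2-2))
numerator = (13-1)*0.913^2 + (13-1)*1.54^2 = 10.002828 + 28.4592 = 38.462028
denominator = 13 + 13 - 2 = 24
s_p^2 = 38.462028 / 24 = 1.6025845
s_p = sqrt(1.6025845) = 1.2659

1.2659


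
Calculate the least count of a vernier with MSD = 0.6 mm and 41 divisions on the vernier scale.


LC = MSD / n_div
= 0.6 / 41
= 0.0146

0.0146


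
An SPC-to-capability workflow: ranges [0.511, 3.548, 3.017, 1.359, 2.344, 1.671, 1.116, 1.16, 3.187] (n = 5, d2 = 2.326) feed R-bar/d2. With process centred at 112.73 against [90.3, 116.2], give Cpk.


R_bar = (0.511 + 3.548 + 3.017 + 1.359 + 2.344 + 1.671 + 1.116 + 1.16 + 3.187) / 9 = 1.9903333
sigma = R_bar / d2 = 1.9903333 / 2.326 = 0.85568929
Cp = (USL - LSL)/(6*sigma) = (116.2 - 90.3)/(6*0.85568929) = 5.0447
Cpu = (116.2 - 112.73)/(3*0.85568929) = 1.3517
Cpl = (112.73 - 90.3)/(3*0.85568929) = 8.7376
Cpk = min(Cpu, Cpl) = 1.3517

1.3517


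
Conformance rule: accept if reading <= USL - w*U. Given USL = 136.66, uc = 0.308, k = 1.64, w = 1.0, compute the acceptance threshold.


U = k * uc = 1.64 * 0.308 = 0.50512
guard band g = w * U = 1.0 * 0.50512 = 0.50512
AL = USL - g = 136.66 - 0.50512
AL = 136.1549

136.1549


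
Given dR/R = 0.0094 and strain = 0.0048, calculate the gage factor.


GF = (dR/R) / epsilon
= 0.0094 / 0.0048
= 1.9583

1.9583


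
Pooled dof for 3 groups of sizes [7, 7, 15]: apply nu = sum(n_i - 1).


nu = sum_i (n_i - 1)
nu = ((7 - 1) + (7 - 1) + (15 - 1))
nu = 6 + 6 + 14
nu = 26

26


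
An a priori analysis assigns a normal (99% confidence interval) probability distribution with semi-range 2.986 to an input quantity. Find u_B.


u_B = half_width / 2.576
u_B = 2.986 / 2.576
u_B = 1.1592

1.1592


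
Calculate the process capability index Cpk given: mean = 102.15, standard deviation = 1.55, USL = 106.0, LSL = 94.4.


Cpu = (USL - mean) / (3*sigma) = (106.0 - 102.15) / (3*1.55) = 0.8280
Cpl = (mean - LSL) / (3*sigma) = (102.15 - 94.4) / (3*1.55) = 1.6667
Cpk = min(Cpu, Cpl) = 0.8280

0.8280


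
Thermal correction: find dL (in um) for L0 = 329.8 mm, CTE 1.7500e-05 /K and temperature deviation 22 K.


dL = L * alpha * dT
= 329.8 * 1.7500e-05 * 22
= 0.1269730 mm
dL_um = 0.1269730 * 1000 = 126.9730 um

126.9730


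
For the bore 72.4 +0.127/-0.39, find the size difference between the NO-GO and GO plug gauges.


GO = nominal - lower_tol (smallest hole = maximum material condition)
GO = 72.4 - 0.39 = 72.01
NO-GO = nominal + upper_tol (largest hole = least material condition)
NO-GO = 72.4 + 0.127 = 72.527
spread = NO-GO - GO = 72.527 - 72.01 = 0.5170

0.5170


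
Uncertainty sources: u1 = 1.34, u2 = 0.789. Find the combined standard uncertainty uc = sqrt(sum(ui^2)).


uc = sqrt(1.34^2 + 0.789^2)
uc = sqrt(2.418121)
uc = 1.5550

1.5550


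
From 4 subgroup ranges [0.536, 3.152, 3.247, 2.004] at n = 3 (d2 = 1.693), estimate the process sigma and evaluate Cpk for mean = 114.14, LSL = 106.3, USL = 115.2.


R_bar = (0.536 + 3.152 + 3.247 + 2.004) / 4 = 2.23475
sigma = R_bar / d2 = 2.23475 / 1.693 = 1.3199941
Cp = (USL - LSL)/(6*sigma) = (115.2 - 106.3)/(6*1.3199941) = 1.1237
Cpu = (115.2 - 114.14)/(3*1.3199941) = 0.2677
Cpl = (114.14 - 106.3)/(3*1.3199941) = 1.9798
Cpk = min(Cpu, Cpl) = 0.2677

0.2677


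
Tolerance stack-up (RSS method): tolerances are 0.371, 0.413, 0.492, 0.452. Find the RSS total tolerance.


RSS = sqrt(0.371^2 + 0.413^2 + 0.492^2 + 0.452^2)
= sqrt(0.754578)
= 0.8687

0.8687


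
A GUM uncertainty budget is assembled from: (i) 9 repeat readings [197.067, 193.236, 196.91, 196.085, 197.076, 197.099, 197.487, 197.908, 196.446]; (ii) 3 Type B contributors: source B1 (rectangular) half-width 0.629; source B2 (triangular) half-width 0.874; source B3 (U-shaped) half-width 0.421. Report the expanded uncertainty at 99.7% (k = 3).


mean = (197.067 + 193.236 + 196.91 + 196.085 + 197.076 + 197.099 + 197.487 + 197.908 + 196.446) / 9 = 196.5904444
s = sqrt(sum((x - mean)^2)/(n-1)) = 1.3643686
u_A = s / sqrt(n) = 1.3643686 / sqrt(9) = 0.45478953
u_B1 = 0.629 / sqrt(3) = 0.36315332
u_B2 = 0.874 / sqrt(6) = 0.35680901
u_B3 = 0.421 / sqrt(2) = 0.29769195
uc = sqrt(0.45478953^2 + 0.36315332^2 + 0.35680901^2 + 0.29769195^2) = 0.74474628
U = k * uc = 3 * 0.74474628
U = 2.2342

2.2342


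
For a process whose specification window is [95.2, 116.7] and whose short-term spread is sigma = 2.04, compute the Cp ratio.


Cp = (USL - LSL) / (6 * sigma)
= (116.7 - 95.2) / (6 * 2.04)
= 21.5000 / 12.2400
= 1.7565

1.7565


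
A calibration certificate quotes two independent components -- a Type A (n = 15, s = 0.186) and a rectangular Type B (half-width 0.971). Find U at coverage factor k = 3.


u_A = s / sqrt(n) = 0.186 / sqrt(15) = 0.048024993
u_B = half_width / sqrt(3) = 0.971 / sqrt(3) = 0.56060711
uc = sqrt(u_A^2 + u_B^2) = sqrt(0.048024993^2 + 0.56060711^2) = 0.56266041
U = k * uc = 3 * 0.56266041
U = 1.6880

1.6880


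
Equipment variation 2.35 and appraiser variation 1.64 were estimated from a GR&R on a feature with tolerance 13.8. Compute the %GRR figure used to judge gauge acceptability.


GRR = sqrt(EV^2 + AV^2) = sqrt(2.35^2 + 1.64^2) = 2.8656762
%GRR = GRR / tol * 100 = 2.8656762 / 13.8 * 100
%GRR = 20.7658

20.7658


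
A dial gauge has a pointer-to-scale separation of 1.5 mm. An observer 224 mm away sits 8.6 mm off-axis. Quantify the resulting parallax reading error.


error = h * offset / d
= 1.5 * 8.6 / 224
= 0.0576

0.0576


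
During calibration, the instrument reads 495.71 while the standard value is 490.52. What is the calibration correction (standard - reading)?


Correction = standard - reading
= 490.52 - 495.71
= -5.1900

-5.1900


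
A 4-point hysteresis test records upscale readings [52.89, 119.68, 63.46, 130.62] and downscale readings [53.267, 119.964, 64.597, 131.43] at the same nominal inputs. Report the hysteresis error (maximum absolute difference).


|52.89 - 53.267| = 0.3770
|119.68 - 119.964| = 0.2840
|63.46 - 64.597| = 1.1370
|130.62 - 131.43| = 0.8100
hysteresis = max(diffs) = 1.1370

1.1370


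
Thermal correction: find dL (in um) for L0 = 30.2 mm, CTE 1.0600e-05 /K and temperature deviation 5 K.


dL = L * alpha * dT
= 30.2 * 1.0600e-05 * 5
= 0.0016006 mm
dL_um = 0.0016006 * 1000 = 1.6006 um

1.6006


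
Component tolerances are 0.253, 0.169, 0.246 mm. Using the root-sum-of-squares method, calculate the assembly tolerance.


RSS = sqrt(0.253^2 + 0.169^2 + 0.246^2)
= sqrt(0.153086)
= 0.3913

0.3913


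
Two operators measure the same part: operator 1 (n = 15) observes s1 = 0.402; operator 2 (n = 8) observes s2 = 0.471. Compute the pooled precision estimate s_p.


s_p = sqrt(((n1-1)*s1^2 + (n2-1)*s2^2) / (n1+n2-2))
numerator = (15-1)*0.402^2 + (8-1)*0.471^2 = 2.262456 + 1.552887 = 3.815343
denominator = 15 + 8 - 2 = 21
s_p^2 = 3.815343 / 21 = 0.181683
s_p = sqrt(0.181683) = 0.4262

0.4262


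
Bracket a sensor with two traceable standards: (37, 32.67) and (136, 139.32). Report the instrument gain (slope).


slope = (y2 - y1) / (x2 - x1)
= (139.32 - 32.67) / (136 - 37)
= 106.6500 / 99
= 1.0773

1.0773


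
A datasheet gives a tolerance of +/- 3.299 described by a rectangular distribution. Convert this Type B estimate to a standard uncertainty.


u_B = half_width / sqrt(3)
u_B = 3.299 / 1.7320508
u_B = 1.9047

1.9047


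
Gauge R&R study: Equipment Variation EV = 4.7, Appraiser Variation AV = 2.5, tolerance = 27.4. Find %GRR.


GRR = sqrt(EV^2 + AV^2) = sqrt(4.7^2 + 2.5^2) = 5.3235327
%GRR = GRR / tol * 100 = 5.3235327 / 27.4 * 100
%GRR = 19.4290

19.4290


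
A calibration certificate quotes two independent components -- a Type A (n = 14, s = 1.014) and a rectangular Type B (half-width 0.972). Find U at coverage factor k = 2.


u_A = s / sqrt(n) = 1.014 / sqrt(14) = 0.2710029
u_B = half_width / sqrt(3) = 0.972 / sqrt(3) = 0.56118446
uc = sqrt(u_A^2 + u_B^2) = sqrt(0.2710029^2 + 0.56118446^2) = 0.62319385
U = k * uc = 2 * 0.62319385
U = 1.2464

1.2464


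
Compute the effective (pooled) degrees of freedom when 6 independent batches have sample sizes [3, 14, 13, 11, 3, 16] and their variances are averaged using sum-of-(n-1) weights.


nu = sum_i (n_i - 1)
nu = ((3 - 1) + (14 - 1) + (13 - 1) + (11 - 1) + (3 - 1) + (16 - 1))
nu = 2 + 13 + 12 + 10 + 2 + 15
nu = 54

54


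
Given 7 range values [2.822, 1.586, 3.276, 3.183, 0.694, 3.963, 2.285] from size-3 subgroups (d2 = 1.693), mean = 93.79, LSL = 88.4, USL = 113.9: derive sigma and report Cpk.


R_bar = (2.822 + 1.586 + 3.276 + 3.183 + 0.694 + 3.963 + 2.285) / 7 = 2.5441429
sigma = R_bar / d2 = 2.5441429 / 1.693 = 1.5027424
Cp = (USL - LSL)/(6*sigma) = (113.9 - 88.4)/(6*1.5027424) = 2.8282
Cpu = (113.9 - 93.79)/(3*1.5027424) = 4.4607
Cpl = (93.79 - 88.4)/(3*1.5027424) = 1.1956
Cpk = min(Cpu, Cpl) = 1.1956

1.1956


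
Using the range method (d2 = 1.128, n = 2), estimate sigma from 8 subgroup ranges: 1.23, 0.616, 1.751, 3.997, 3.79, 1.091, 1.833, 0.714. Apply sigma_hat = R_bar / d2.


R_bar = (1.23 + 0.616 + 1.751 + 3.997 + 3.79 + 1.091 + 1.833 + 0.714) / 8
R_bar = 15.022 / 8 = 1.87775
sigma_hat = R_bar / d2 = 1.87775 / 1.128 = 1.6647

1.6647


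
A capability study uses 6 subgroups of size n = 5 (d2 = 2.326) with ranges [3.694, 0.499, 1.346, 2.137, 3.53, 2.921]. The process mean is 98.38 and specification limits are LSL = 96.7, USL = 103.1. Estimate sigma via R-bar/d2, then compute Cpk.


R_bar = (3.694 + 0.499 + 1.346 + 2.137 + 3.53 + 2.921) / 6 = 2.3545
sigma = R_bar / d2 = 2.3545 / 2.326 = 1.0122528
Cp = (USL - LSL)/(6*sigma) = (103.1 - 96.7)/(6*1.0122528) = 1.0538
Cpu = (103.1 - 98.38)/(3*1.0122528) = 1.5543
Cpl = (98.38 - 96.7)/(3*1.0122528) = 0.5532
Cpk = min(Cpu, Cpl) = 0.5532

0.5532


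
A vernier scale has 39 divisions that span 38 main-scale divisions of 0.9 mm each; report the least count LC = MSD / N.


LC = MSD / n_div
= 0.9 / 39
= 0.0231

0.0231


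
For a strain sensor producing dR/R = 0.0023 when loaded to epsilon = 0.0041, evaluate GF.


GF = (dR/R) / epsilon
= 0.0023 / 0.0041
= 0.5610

0.5610


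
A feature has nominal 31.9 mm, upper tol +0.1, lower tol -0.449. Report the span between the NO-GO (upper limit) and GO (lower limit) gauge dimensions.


GO = nominal - lower_tol (smallest hole = maximum material condition)
GO = 31.9 - 0.449 = 31.451
NO-GO = nominal + upper_tol (largest hole = least material condition)
NO-GO = 31.9 + 0.1 = 32.0
spread = NO-GO - GO = 32.0 - 31.451 = 0.5490

0.5490


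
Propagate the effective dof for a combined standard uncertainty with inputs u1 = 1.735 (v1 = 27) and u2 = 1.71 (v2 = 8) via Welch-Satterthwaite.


uc = sqrt(u1^2 + u2^2) = sqrt(1.735^2 + 1.71^2) = 2.436047
v_eff = uc^4 / (u1^4/v1 + u2^4/v2)
= 2.436047^4 / (1.735^4/27 + 1.71^4/8)
= 35.216213 / 1.4044045
v_eff = 25.0755

25.0755


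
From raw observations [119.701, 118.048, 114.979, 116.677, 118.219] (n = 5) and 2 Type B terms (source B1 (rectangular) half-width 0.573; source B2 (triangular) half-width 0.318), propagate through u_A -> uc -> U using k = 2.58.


mean = (119.701 + 118.048 + 114.979 + 116.677 + 118.219) / 5 = 117.5248
s = sqrt(sum((x - mean)^2)/(n-1)) = 1.7812468
u_A = s / sqrt(n) = 1.7812468 / sqrt(5) = 0.79659779
u_B1 = 0.573 / sqrt(3) = 0.3308217
u_B2 = 0.318 / sqrt(6) = 0.12982296
uc = sqrt(0.79659779^2 + 0.3308217^2 + 0.12982296^2) = 0.87227578
U = k * uc = 2.58 * 0.87227578
U = 2.2505

2.2505


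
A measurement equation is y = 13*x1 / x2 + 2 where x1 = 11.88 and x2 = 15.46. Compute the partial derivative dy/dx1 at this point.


y = 13*x1 / x2 + 2
dy/dx1 = 13/x2
Evaluate at x2 = 15.46: c1 = 13 / 15.46
c1 = 0.8409

0.8409


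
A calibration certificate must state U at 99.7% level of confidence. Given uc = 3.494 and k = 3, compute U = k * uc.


U = k * uc
U = 3 * 3.494
U = 10.4820

10.4820


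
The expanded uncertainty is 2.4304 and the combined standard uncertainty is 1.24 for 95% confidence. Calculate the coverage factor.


k = U / uc
k = 2.4304 / 1.24
k = 1.96

1.96


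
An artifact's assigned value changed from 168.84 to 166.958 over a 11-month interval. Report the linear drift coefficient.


rate = (v2 - v1) / months
= (166.958 - 168.84) / 11
= -1.8820 / 11
= -0.1711

-0.1711


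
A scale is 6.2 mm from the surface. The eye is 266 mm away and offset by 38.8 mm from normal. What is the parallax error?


error = h * offset / d
= 6.2 * 38.8 / 266
= 0.9044

0.9044


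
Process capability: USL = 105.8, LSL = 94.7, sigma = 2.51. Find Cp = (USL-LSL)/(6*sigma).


Cp = (USL - LSL) / (6 * sigma)
= (105.8 - 94.7) / (6 * 2.51)
= 11.1000 / 15.0600
= 0.7371

0.7371


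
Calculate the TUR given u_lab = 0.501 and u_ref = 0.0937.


TUR = u_lab / u_ref
= 0.501 / 0.0937
= 5.3469

5.3469


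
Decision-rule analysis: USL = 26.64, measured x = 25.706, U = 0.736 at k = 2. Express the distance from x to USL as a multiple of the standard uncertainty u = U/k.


u = U / k = 0.736 / 2 = 0.368
margin = |USL - x| = |26.64 - 25.706| = 0.934
z = margin / u = 0.934 / 0.368
z = 2.5380

2.5380


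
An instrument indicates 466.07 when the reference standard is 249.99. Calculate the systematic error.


Systematic error = measured - true
= 466.07 - 249.99
= 216.0800

216.0800


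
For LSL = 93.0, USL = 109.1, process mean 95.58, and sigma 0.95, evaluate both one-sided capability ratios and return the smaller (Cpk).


Cpu = (USL - mean) / (3*sigma) = (109.1 - 95.58) / (3*0.95) = 4.7439
Cpl = (mean - LSL) / (3*sigma) = (95.58 - 93.0) / (3*0.95) = 0.9053
Cpk = min(Cpu, Cpl) = 0.9053

0.9053


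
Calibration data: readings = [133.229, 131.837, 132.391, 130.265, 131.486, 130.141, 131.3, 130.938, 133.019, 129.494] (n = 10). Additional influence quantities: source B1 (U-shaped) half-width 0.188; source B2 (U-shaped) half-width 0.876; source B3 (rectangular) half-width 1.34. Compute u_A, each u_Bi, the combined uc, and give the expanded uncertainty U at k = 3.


mean = (133.229 + 131.837 + 132.391 + 130.265 + 131.486 + 130.141 + 131.3 + 130.938 + 133.019 + 129.494) / 10 = 131.41
s = sqrt(sum((x - mean)^2)/(n-1)) = 1.2416581
u_A = s / sqrt(n) = 1.2416581 / sqrt(10) = 0.39264677
u_B1 = 0.188 / sqrt(2) = 0.13293607
u_B2 = 0.876 / sqrt(2) = 0.61942554
u_B3 = 1.34 / sqrt(3) = 0.77364936
uc = sqrt(0.39264677^2 + 0.13293607^2 + 0.61942554^2 + 0.77364936^2) = 1.0742741
U = k * uc = 3 * 1.0742741
U = 3.2228

3.2228


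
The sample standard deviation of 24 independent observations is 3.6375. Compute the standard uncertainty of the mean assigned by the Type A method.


u_A = s / sqrt(n)
u_A = 3.6375 / sqrt(24)
u_A = 3.6375 / 4.8989795
u_A = 0.7425

0.7425


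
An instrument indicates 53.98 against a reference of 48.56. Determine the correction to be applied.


Correction = standard - reading
= 48.56 - 53.98
= -5.4200

-5.4200


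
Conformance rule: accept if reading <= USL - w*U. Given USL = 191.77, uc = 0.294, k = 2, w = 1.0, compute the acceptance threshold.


U = k * uc = 2 * 0.294 = 0.588
guard band g = w * U = 1.0 * 0.588 = 0.588
AL = USL - g = 191.77 - 0.588
AL = 191.1820

191.1820


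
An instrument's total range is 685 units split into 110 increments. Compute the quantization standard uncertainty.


resolution = range / divisions
resolution = 685 / 110 = 6.2272727
u_res = resolution / (2*sqrt(3))
u_res = 6.2272727 / 3.4641016
u_res = 1.7977

1.7977


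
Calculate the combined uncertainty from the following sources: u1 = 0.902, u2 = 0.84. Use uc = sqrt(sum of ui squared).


uc = sqrt(0.902^2 + 0.84^2)
uc = sqrt(1.519204)
uc = 1.2326

1.2326


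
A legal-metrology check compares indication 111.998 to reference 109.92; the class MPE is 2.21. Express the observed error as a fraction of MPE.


e = indication - reference = 111.998 - 109.92 = 2.0780
|e| = 2.0780
ratio = |e| / MPE = 2.0780 / 2.21
ratio = 0.9403

0.9403


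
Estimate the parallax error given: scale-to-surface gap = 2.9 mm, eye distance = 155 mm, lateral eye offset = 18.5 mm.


error = h * offset / d
= 2.9 * 18.5 / 155
= 0.3461

0.3461


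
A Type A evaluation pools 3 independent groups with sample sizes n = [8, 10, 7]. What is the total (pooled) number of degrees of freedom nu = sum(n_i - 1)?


nu = sum_i (n_i - 1)
nu = ((8 - 1) + (10 - 1) + (7 - 1))
nu = 7 + 9 + 6
nu = 22

22


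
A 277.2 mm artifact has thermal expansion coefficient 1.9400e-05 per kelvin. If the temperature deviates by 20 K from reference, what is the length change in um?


dL = L * alpha * dT
= 277.2 * 1.9400e-05 * 20
= 0.1075536 mm
dL_um = 0.1075536 * 1000 = 107.5536 um

107.5536


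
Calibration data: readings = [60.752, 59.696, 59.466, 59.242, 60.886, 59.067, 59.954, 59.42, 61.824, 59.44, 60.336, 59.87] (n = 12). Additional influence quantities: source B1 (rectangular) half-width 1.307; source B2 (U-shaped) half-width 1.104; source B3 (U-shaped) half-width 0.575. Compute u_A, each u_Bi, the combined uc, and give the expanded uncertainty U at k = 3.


mean = (60.752 + 59.696 + 59.466 + 59.242 + 60.886 + 59.067 + 59.954 + 59.42 + 61.824 + 59.44 + 60.336 + 59.87) / 12 = 59.99608333
s = sqrt(sum((x - mean)^2)/(n-1)) = 0.81362427
u_A = s / sqrt(n) = 0.81362427 / sqrt(12) = 0.2348731
u_B1 = 1.307 / sqrt(3) = 0.7545968
u_B2 = 1.104 / sqrt(2) = 0.78064589
u_B3 = 0.575 / sqrt(2) = 0.4065864
uc = sqrt(0.2348731^2 + 0.7545968^2 + 0.78064589^2 + 0.4065864^2) = 1.182921
U = k * uc = 3 * 1.182921
U = 3.5488

3.5488


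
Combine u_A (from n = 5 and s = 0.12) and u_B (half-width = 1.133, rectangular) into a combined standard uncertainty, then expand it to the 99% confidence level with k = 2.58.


u_A = s / sqrt(n) = 0.12 / sqrt(5) = 0.053665631
u_B = half_width / sqrt(3) = 1.133 / sqrt(3) = 0.65413785
uc = sqrt(u_A^2 + u_B^2) = sqrt(0.053665631^2 + 0.65413785^2) = 0.65633553
U = k * uc = 2.58 * 0.65633553
U = 1.6933

1.6933


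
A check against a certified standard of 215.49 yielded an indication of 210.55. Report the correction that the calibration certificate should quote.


Correction = standard - reading
= 215.49 - 210.55
= 4.9400

4.9400


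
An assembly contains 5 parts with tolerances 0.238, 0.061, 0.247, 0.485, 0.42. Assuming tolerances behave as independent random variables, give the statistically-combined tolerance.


RSS = sqrt(0.238^2 + 0.061^2 + 0.247^2 + 0.485^2 + 0.42^2)
= sqrt(0.532999)
= 0.7301

0.7301


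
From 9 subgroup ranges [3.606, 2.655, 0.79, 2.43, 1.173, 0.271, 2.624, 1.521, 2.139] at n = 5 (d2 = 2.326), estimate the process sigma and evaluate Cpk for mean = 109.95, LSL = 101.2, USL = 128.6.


R_bar = (3.606 + 2.655 + 0.79 + 2.43 + 1.173 + 0.271 + 2.624 + 1.521 + 2.139) / 9 = 1.9121111
sigma = R_bar / d2 = 1.9121111 / 2.326 = 0.8220598
Cp = (USL - LSL)/(6*sigma) = (128.6 - 101.2)/(6*0.8220598) = 5.5552
Cpu = (128.6 - 109.95)/(3*0.8220598) = 7.5623
Cpl = (109.95 - 101.2)/(3*0.8220598) = 3.5480
Cpk = min(Cpu, Cpl) = 3.5480

3.5480


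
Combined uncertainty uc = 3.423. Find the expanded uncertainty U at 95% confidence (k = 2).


U = k * uc
U = 2 * 3.423
U = 6.8460

6.8460


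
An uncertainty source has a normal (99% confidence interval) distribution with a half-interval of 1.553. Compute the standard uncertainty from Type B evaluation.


u_B = half_width / 2.576
u_B = 1.553 / 2.576
u_B = 0.6029

0.6029


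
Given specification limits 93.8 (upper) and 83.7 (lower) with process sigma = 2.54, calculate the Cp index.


Cp = (USL - LSL) / (6 * sigma)
= (93.8 - 83.7) / (6 * 2.54)
= 10.1000 / 15.2400
= 0.6627

0.6627


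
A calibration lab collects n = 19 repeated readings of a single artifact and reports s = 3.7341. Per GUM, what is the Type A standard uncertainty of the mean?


u_A = s / sqrt(n)
u_A = 3.7341 / sqrt(19)
u_A = 3.7341 / 4.3588989
u_A = 0.8567

0.8567


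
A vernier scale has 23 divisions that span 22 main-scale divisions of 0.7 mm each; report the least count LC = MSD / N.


LC = MSD / n_div
= 0.7 / 23
= 0.0304

0.0304


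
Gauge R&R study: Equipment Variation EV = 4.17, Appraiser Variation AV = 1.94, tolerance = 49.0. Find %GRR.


GRR = sqrt(EV^2 + AV^2) = sqrt(4.17^2 + 1.94^2) = 4.5991847
%GRR = GRR / tol * 100 = 4.5991847 / 49.0 * 100
%GRR = 9.3861

9.3861


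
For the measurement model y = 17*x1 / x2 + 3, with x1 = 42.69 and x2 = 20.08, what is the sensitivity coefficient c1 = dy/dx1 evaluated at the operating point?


y = 17*x1 / x2 + 3
dy/dx1 = 17/x2
Evaluate at x2 = 20.08: c1 = 17 / 20.08
c1 = 0.8466

0.8466


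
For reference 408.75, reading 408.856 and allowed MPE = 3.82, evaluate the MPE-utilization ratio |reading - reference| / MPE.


e = indication - reference = 408.856 - 408.75 = 0.1060
|e| = 0.1060
ratio = |e| / MPE = 0.1060 / 3.82
ratio = 0.0277

0.0277


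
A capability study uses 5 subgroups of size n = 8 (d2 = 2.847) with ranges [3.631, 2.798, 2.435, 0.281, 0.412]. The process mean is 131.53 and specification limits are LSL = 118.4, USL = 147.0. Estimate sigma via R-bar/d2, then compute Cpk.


R_bar = (3.631 + 2.798 + 2.435 + 0.281 + 0.412) / 5 = 1.9114
sigma = R_bar / d2 = 1.9114 / 2.847 = 0.67137338
Cp = (USL - LSL)/(6*sigma) = (147.0 - 118.4)/(6*0.67137338) = 7.0999
Cpu = (147.0 - 131.53)/(3*0.67137338) = 7.6808
Cpl = (131.53 - 118.4)/(3*0.67137338) = 6.5190
Cpk = min(Cpu, Cpl) = 6.5190

6.5190


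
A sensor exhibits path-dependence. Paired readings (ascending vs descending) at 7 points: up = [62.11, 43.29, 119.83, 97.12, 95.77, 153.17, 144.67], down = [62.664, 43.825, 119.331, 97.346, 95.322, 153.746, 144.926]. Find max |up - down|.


|62.11 - 62.664| = 0.5540
|43.29 - 43.825| = 0.5350
|119.83 - 119.331| = 0.4990
|97.12 - 97.346| = 0.2260
|95.77 - 95.322| = 0.4480
|153.17 - 153.746| = 0.5760
|144.67 - 144.926| = 0.2560
hysteresis = max(diffs) = 0.5760

0.5760


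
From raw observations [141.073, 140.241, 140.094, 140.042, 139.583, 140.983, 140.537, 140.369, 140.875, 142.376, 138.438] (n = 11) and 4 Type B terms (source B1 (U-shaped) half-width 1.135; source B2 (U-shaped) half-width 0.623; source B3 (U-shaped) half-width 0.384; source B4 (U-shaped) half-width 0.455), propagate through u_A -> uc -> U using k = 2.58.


mean = (141.073 + 140.241 + 140.094 + 140.042 + 139.583 + 140.983 + 140.537 + 140.369 + 140.875 + 142.376 + 138.438) / 11 = 140.4191818
s = sqrt(sum((x - mean)^2)/(n-1)) = 0.98502364
u_A = s / sqrt(n) = 0.98502364 / sqrt(11) = 0.2969958
u_B1 = 1.135 / sqrt(2) = 0.8025662
u_B2 = 0.623 / sqrt(2) = 0.44052752
u_B3 = 0.384 / sqrt(2) = 0.271529
u_B4 = 0.455 / sqrt(2) = 0.32173359
uc = sqrt(0.2969958^2 + 0.8025662^2 + 0.44052752^2 + 0.271529^2 + 0.32173359^2) = 1.0505351
U = k * uc = 2.58 * 1.0505351
U = 2.7104

2.7104
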